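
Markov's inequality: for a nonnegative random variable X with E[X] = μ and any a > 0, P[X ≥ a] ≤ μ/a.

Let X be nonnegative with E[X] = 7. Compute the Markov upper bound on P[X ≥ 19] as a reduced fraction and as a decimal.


μ = E[X] = 7, a = 19.
Markov: P[X ≥ 19] ≤ μ/a = (7)/19 = 7/19.
Numerically: ≈ 0.368421.
(Since a = 19 > μ = 7.000000, the bound 7/19 is < 1 and informative.)

P[X ≥ 19] ≤ 7/19 ≈ 0.368421.


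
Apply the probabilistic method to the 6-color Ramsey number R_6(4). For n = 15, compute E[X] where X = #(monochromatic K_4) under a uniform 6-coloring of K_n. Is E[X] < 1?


E[X] = C(15, 4) · 6^{1 − 6} = 1365 · 6^{−5} = 1365/7776.
As a reduced fraction: E[X] = 455/2592 ≈ 0.17554.
Is E[X] < 1? YES.
Since E[X] < 1, there exists a 6-coloring of K_{15} with no monochromatic K_4; hence R_6(4) > 15.

E[X] = 455/2592 ≈ 0.17554; E[X] < 1, so R_6(4) > 15.


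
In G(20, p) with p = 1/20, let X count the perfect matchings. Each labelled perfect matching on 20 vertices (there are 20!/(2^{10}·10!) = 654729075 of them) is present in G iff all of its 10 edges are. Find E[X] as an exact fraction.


K_20 has 20!/(2^{10}·10!) = 654729075 labelled perfect matchings.
For each such perfect matching H, let X_H = 1 if all 10 edges of H are present in G. Then P[X_H = 1] = p^{10} = (1/20)^{10} = 1/10240000000000.
By linearity of expectation: E[X] = Σ_H E[X_H] = 654729075 · p^{10} = 654729075 · 1/10240000000000 = 26189163/409600000000.
Numerically: E[X] ≈ 6.39384e-05.

E[X] = 654729075 · (1/20)^{10} = 26189163/409600000000 ≈ 6.39384e-05.


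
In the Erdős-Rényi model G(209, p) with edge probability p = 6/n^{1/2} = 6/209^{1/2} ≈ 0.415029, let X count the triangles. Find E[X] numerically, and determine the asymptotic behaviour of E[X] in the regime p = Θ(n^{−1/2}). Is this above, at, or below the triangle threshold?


Number of potential triangles: C(209, 3) = 1499784.
Each occurs with probability p³ ≈ (0.415029)³ ≈ 7.14881934e-02.
By linearity: E[X] = C(209, 3)·p³ ≈ 1499784 · 7.14881934e-02 ≈ 107216.848642.
Since α = 1/2 < 1, p = c/n^{1/2} ≫ 1/n is above the triangle threshold p ~ 1/n. Asymptotically E[X] ~ (c³/6)·n^{3(1−α)} = (6³/6)·n^{1.5} → ∞; triangles are abundant w.h.p.

E[X] ≈ 107216.848642; in regime p = Θ(1/n^{1/2}) E[X] diverges (above the triangle threshold p ~ 1/n).


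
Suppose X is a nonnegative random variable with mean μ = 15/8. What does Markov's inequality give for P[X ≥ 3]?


μ = E[X] = 15/8, a = 3.
Markov: P[X ≥ 3] ≤ μ/a = (15/8)/3 = 5/8.
Numerically: ≈ 0.625000.
(Since a = 3 > μ = 1.875000, the bound 5/8 is < 1 and informative.)

P[X ≥ 3] ≤ 5/8 ≈ 0.625000.


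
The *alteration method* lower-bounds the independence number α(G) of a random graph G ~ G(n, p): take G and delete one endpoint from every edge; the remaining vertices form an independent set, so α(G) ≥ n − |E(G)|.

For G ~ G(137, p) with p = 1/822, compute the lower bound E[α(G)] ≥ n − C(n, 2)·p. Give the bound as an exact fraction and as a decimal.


E[|E(G)|] = C(137, 2)·p = 9316 · (1/822) = 34/3.
E[α(G)] ≥ n − E[|E(G)|] = 137 − 34/3 = 377/3.
Numerically: ≈ 125.666667.
(This is only a lower bound; the true E[α(G)] may be larger.)

E[α(G)] ≥ 377/3 ≈ 125.666667.


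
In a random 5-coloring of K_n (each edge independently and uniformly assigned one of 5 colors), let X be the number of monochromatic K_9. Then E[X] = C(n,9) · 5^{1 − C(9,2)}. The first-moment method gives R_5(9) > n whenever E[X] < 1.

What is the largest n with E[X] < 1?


We need C(n, 9) · 5^{1 − 36} < 1, i.e. C(n, 9) < 5^{36 − 1} = 2910383045673370361328125.
Check values of n near the boundary:
  n = 2168: C(2168, 9) = 2867804175977929537095120; 2867804175977929537095120 < 2910383045673370361328125? YES
  n = 2169: C(2169, 9) = 2879753360044504243499683; 2879753360044504243499683 < 2910383045673370361328125? YES
  n = 2170: C(2170, 9) = 2891746779868845075610510; 2891746779868845075610510 < 2910383045673370361328125? YES
  n = 2171: C(2171, 9) = 2903784578674959601827205; 2903784578674959601827205 < 2910383045673370361328125? YES
  n = 2172: C(2172, 9) = 2915866900084148060642020; 2915866900084148060642020 < 2910383045673370361328125? NO
The largest n with C(n, 9) < 2910383045673370361328125 is n = 2171 (where E[X] = 580756915734991920365441/582076609134674072265625 ≈ 0.9977328). Hence R_5(9) > 2171, i.e. R_5(9) ≥ 2172.

Largest n = 2171; hence R_5(9) > 2171.


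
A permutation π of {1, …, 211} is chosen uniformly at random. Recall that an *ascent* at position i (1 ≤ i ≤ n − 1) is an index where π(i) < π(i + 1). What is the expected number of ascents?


Write X = Σ X_I over i = 1, …, 210, with X_I the indicator of one ascent.
There are 210 indicators.
For each fixed i, the pair (π(i), π(i+1)) is a uniformly random ordered pair of distinct values from {1, …, 211}; by symmetry P[π(i) < π(i+1)] = 1/2.
By linearity: E[X] = 210 · (1/2) = (211 − 1) · (1/2) = 105 ≈ 105.00000.

E[X] = 105 = 105.00000.


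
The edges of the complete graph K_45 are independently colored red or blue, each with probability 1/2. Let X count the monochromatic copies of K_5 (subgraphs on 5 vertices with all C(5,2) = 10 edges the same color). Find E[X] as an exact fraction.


Let X = Σ_S X_S over the C(45, 5) = 1221759 subsets S of size 5, where X_S = 1 if the K_5 on S is monochromatic.
For a fixed S, the K_5 on S has C(5, 2) = 10 edges. P[all 10 edges red] = (1/2)^10, and likewise for blue, so P[monochromatic] = 2·(1/2)^10 = 2^{1 − 10} = 1/512.
Summing: E[X] = C(45, 5) · 2^{1 − 10} = 1221759 · 1/512 = 1221759/512.
Numerically: E[X] ≈ 2386.248.

E[X] = C(45,5)·2^(1−C(5,2)) = 1221759/512 ≈ 2386.248.


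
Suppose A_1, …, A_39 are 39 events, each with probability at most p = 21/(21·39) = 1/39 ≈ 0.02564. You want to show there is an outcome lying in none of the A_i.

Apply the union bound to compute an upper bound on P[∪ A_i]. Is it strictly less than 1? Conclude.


Union bound: P[∪_{i=1}^{39} A_i] ≤ Σ_i P[A_i] ≤ 39·p = 39·(1/39) = 1.
Numerically: 1 ≈ 1.00000.
Is 1 < 1? NO.
Since the bound 1 is ≥ 1, the union bound is uninformative here; it does NOT by itself certify existence.

39·p = 1 ≈ 1.00000; existence NOT certified by the union bound.


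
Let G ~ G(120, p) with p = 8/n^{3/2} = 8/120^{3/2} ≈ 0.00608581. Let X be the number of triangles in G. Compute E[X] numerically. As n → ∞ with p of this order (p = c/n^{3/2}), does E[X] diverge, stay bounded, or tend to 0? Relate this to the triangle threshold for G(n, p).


Number of potential triangles: C(120, 3) = 280840.
Each occurs with probability p³ ≈ (0.00608581)³ ≈ 2.25400229e-07.
By linearity: E[X] = C(120, 3)·p³ ≈ 280840 · 2.25400229e-07 ≈ 0.063301.
Since α = 3/2 > 1, p = c/n^{3/2} = o(1/n) is below the triangle threshold p ~ 1/n. Asymptotically E[X] ~ (c³/6)·n^{3(1−α)} = (8³/6)·n^{-1.5} → 0, so by Markov's inequality G has no triangles w.h.p.

E[X] ≈ 0.063301; in regime p = Θ(1/n^{3/2}) E[X] tends to 0 (below the triangle threshold p ~ 1/n).


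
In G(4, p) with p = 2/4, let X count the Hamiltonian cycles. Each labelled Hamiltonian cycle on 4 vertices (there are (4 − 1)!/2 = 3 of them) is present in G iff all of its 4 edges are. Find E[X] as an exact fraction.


K_4 has (4 − 1)!/2 = 3 labelled Hamiltonian cycles.
For each such Hamiltonian cycle H, let X_H = 1 if all 4 edges of H are present in G. Then P[X_H = 1] = p^{4} = (1/2)^{4} = 1/16.
By linearity: E[X] = Σ_H E[X_H] = 3 · p^{4} = 3 · 1/16 = 3/16.
Numerically: E[X] ≈ 0.1875.

E[X] = 3 · (1/2)^{4} = 3/16 ≈ 0.1875.


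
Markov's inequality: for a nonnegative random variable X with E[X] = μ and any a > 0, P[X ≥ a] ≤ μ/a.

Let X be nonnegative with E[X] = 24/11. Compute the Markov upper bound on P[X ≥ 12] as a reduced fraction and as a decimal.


μ = E[X] = 24/11, a = 12.
Markov: P[X ≥ 12] ≤ μ/a = (24/11)/12 = 2/11.
Numerically: ≈ 0.18182.
(Since a = 12 > μ = 2.18182, the bound 2/11 is < 1 and informative.)

P[X ≥ 12] ≤ 2/11 ≈ 0.18182.


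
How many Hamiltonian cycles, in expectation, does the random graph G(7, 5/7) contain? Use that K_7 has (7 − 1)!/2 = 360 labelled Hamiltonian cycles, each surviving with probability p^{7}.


K_7 has (7 − 1)!/2 = 360 labelled Hamiltonian cycles.
For each such Hamiltonian cycle H, let X_H = 1 if all 7 edges of H are present in G. Then P[X_H = 1] = p^{7} = (5/7)^{7} = 78125/823543.
By linearity: E[X] = Σ_H E[X_H] = 360 · p^{7} = 360 · 78125/823543 = 28125000/823543.
Numerically: E[X] ≈ 34.15.

E[X] = 360 · (5/7)^{7} = 28125000/823543 ≈ 34.15.


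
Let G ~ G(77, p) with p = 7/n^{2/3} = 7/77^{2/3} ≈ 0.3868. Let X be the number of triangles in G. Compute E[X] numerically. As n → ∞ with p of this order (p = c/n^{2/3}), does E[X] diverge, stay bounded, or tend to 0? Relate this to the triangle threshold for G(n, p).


Number of potential triangles: C(77, 3) = 73150.
Each occurs with probability p³ ≈ (0.3868)³ ≈ 5.785124e-02.
By linearity: E[X] = C(77, 3)·p³ ≈ 73150 · 5.785124e-02 ≈ 4231.8182.
Since α = 2/3 < 1, p = c/n^{2/3} ≫ 1/n is above the triangle threshold p ~ 1/n. Asymptotically E[X] ~ (c³/6)·n^{3(1−α)} = (7³/6)·n^{1} → ∞; triangles are abundant w.h.p.

E[X] ≈ 4231.8182; in regime p = Θ(1/n^{2/3}) E[X] diverges (above the triangle threshold p ~ 1/n).


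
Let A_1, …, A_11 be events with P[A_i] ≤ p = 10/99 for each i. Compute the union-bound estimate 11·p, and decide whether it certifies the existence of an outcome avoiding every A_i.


Union bound: P[∪_{i=1}^{11} A_i] ≤ Σ_i P[A_i] ≤ 11·p = 11·(10/99) = 10/9.
Numerically: 10/9 ≈ 1.1111111.
Is 10/9 < 1? NO.
Since the bound 10/9 is ≥ 1, the union bound is uninformative here; it does NOT by itself certify existence.

11·p = 10/9 ≈ 1.1111111; existence NOT certified by the union bound.


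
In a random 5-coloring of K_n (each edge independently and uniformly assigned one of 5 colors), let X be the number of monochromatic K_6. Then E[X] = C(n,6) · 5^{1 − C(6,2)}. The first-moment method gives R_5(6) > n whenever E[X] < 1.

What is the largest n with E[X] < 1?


We need C(n, 6) · 5^{1 − 15} < 1, i.e. C(n, 6) < 5^{15 − 1} = 6103515625.
Check values of n near the boundary:
  n = 125: C(125, 6) = 4690625500; 4690625500 < 6103515625? YES
  n = 126: C(126, 6) = 4925156775; 4925156775 < 6103515625? YES
  n = 127: C(127, 6) = 5169379425; 5169379425 < 6103515625? YES
  n = 128: C(128, 6) = 5423611200; 5423611200 < 6103515625? YES
  n = 129: C(129, 6) = 5688177600; 5688177600 < 6103515625? YES
  n = 130: C(130, 6) = 5963412000; 5963412000 < 6103515625? YES
  n = 131: C(131, 6) = 6249655776; 6249655776 < 6103515625? NO
  n = 132: C(132, 6) = 6547258432; 6547258432 < 6103515625? NO
  n = 133: C(133, 6) = 6856577728; 6856577728 < 6103515625? NO
The largest n with C(n, 6) < 6103515625 is n = 130 (where E[X] = 47707296/48828125 ≈ 0.977045). Hence R_5(6) > 130, i.e. R_5(6) ≥ 131.

Largest n = 130; hence R_5(6) > 130.


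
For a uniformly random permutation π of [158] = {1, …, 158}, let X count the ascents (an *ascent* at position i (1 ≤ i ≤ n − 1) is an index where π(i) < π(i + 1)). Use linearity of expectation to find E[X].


Write X = Σ X_I over i = 1, …, 157, with X_I the indicator of one ascent.
There are 157 indicators.
For each fixed i, the pair (π(i), π(i+1)) is a uniformly random ordered pair of distinct values from {1, …, 158}; by symmetry P[π(i) < π(i+1)] = 1/2.
By linearity: E[X] = 157 · (1/2) = (158 − 1) · (1/2) = 157/2 ≈ 78.500.

E[X] = 157/2 = 78.500.


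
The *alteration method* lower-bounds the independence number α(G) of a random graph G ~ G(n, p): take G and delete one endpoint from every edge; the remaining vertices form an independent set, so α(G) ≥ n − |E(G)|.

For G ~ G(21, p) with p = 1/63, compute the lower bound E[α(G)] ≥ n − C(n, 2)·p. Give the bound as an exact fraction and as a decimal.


E[|E(G)|] = C(21, 2)·p = 210 · (1/63) = 10/3.
E[α(G)] ≥ n − E[|E(G)|] = 21 − 10/3 = 53/3.
Numerically: ≈ 17.6667.
(This is only a lower bound; the true E[α(G)] may be larger.)

E[α(G)] ≥ 53/3 ≈ 17.6667.


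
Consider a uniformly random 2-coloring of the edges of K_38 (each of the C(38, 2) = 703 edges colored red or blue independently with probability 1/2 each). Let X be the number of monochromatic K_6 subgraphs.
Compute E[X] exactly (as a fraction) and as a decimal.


Let X = Σ_S X_S over the C(38, 6) = 2760681 subsets S of size 6, where X_S = 1 if the K_6 on S is monochromatic.
For a fixed S, the K_6 on S has C(6, 2) = 15 edges. P[all 15 edges red] = (1/2)^15, and likewise for blue, so P[monochromatic] = 2·(1/2)^15 = 2^{1 − 15} = 1/16384.
Summing: E[X] = C(38, 6) · 2^{1 − 15} = 2760681 · 1/16384 = 2760681/16384.
Numerically: E[X] ≈ 168.498596.

E[X] = C(38,6)·2^(1−C(6,2)) = 2760681/16384 ≈ 168.498596.


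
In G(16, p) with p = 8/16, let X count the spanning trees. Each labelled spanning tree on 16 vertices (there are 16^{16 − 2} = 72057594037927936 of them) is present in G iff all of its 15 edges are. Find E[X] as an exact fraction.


K_16 has 16^{16 − 2} = 72057594037927936 labelled spanning trees.
For each such spanning tree H, let X_H = 1 if all 15 edges of H are present in G. Then P[X_H = 1] = p^{15} = (1/2)^{15} = 1/32768.
Summing the indicators: E[X] = Σ_H E[X_H] = 72057594037927936 · p^{15} = 72057594037927936 · 1/32768 = 2199023255552.
Numerically: E[X] ≈ 2.199e+12.

E[X] = 72057594037927936 · (1/2)^{15} = 2199023255552 ≈ 2.199e+12.


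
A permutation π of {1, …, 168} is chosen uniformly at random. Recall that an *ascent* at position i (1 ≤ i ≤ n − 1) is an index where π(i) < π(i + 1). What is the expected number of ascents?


Write X = Σ X_I over i = 1, …, 167, with X_I the indicator of one ascent.
There are 167 indicators.
For each fixed i, the pair (π(i), π(i+1)) is a uniformly random ordered pair of distinct values from {1, …, 168}; by symmetry P[π(i) < π(i+1)] = 1/2.
By linearity: E[X] = 167 · (1/2) = (168 − 1) · (1/2) = 167/2 ≈ 83.500.

E[X] = 167/2 = 83.500.


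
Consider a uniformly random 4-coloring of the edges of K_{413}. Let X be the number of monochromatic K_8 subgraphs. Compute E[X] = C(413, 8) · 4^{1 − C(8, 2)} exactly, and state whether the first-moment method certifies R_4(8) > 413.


E[X] = C(413, 8) · 4^{1 − 28} = 19609040195022817 · 4^{−27} = 19609040195022817/18014398509481984.
As a reduced fraction: E[X] = 19609040195022817/18014398509481984 ≈ 1.0885.
Is E[X] < 1? NO.
Since E[X] ≥ 1, the first-moment bound is inconclusive at n = 413; it does NOT by itself certify R_4(8) > 413.

E[X] = 19609040195022817/18014398509481984 ≈ 1.0885; E[X] ≥ 1; first-moment method inconclusive here.


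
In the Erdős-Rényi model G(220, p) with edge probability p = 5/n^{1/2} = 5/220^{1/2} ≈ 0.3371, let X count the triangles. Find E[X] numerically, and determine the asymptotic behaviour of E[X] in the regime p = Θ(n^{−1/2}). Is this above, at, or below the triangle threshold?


Number of potential triangles: C(220, 3) = 1750540.
Each occurs with probability p³ ≈ (0.3371)³ ≈ 3.830681e-02.
By linearity: E[X] = C(220, 3)·p³ ≈ 1750540 · 3.830681e-02 ≈ 67057.6038.
Since α = 1/2 < 1, p = c/n^{1/2} ≫ 1/n is above the triangle threshold p ~ 1/n. Asymptotically E[X] ~ (c³/6)·n^{3(1−α)} = (5³/6)·n^{1.5} → ∞; triangles are abundant w.h.p.

E[X] ≈ 67057.6038; in regime p = Θ(1/n^{1/2}) E[X] diverges (above the triangle threshold p ~ 1/n).


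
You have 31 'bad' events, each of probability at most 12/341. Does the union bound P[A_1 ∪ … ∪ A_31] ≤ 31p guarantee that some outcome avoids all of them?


Union bound: P[∪_{i=1}^{31} A_i] ≤ Σ_i P[A_i] ≤ 31·p = 31·(12/341) = 12/11.
Numerically: 12/11 ≈ 1.091.
Is 12/11 < 1? NO.
Since the bound 12/11 is ≥ 1, the union bound is uninformative here; it does NOT by itself certify existence.

31·p = 12/11 ≈ 1.091; existence NOT certified by the union bound.


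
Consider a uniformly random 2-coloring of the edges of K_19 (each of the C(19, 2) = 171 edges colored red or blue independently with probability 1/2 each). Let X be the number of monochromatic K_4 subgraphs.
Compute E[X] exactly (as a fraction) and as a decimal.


Let X = Σ_S X_S over the C(19, 4) = 3876 subsets S of size 4, where X_S = 1 if the K_4 on S is monochromatic.
For a fixed S, the K_4 on S has C(4, 2) = 6 edges. P[all 6 edges red] = (1/2)^6, and likewise for blue, so P[monochromatic] = 2·(1/2)^6 = 2^{1 − 6} = 1/32.
By linearity: E[X] = C(19, 4) · 2^{1 − 6} = 3876 · 1/32 = 969/8.
Numerically: E[X] ≈ 121.125.

E[X] = C(19,4)·2^(1−C(4,2)) = 969/8 ≈ 121.125.


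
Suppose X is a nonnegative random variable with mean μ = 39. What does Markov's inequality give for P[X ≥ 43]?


μ = E[X] = 39, a = 43.
Markov: P[X ≥ 43] ≤ μ/a = (39)/43 = 39/43.
Numerically: ≈ 0.9070.
(Since a = 43 > μ = 39.0000, the bound 39/43 is < 1 and informative.)

P[X ≥ 43] ≤ 39/43 ≈ 0.9070.


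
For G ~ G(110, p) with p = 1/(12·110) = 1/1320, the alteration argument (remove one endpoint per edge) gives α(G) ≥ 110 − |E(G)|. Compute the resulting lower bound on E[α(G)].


E[|E(G)|] = C(110, 2)·p = 5995 · (1/1320) = 109/24.
E[α(G)] ≥ n − E[|E(G)|] = 110 − 109/24 = 2531/24.
Numerically: ≈ 105.458.
(This is only a lower bound; the true E[α(G)] may be larger.)

E[α(G)] ≥ 2531/24 ≈ 105.458.


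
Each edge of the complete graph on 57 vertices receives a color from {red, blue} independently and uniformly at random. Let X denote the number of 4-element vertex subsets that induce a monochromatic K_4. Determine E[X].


Let X = Σ_S X_S over the C(57, 4) = 395010 subsets S of size 4, where X_S = 1 if the K_4 on S is monochromatic.
For a fixed S, the K_4 on S has C(4, 2) = 6 edges. P[all 6 edges red] = (1/2)^6, and likewise for blue, so P[monochromatic] = 2·(1/2)^6 = 2^{1 − 6} = 1/32.
By linearity: E[X] = C(57, 4) · 2^{1 − 6} = 395010 · 1/32 = 197505/16.
Numerically: E[X] ≈ 12344.062500.

E[X] = C(57,4)·2^(1−C(4,2)) = 197505/16 ≈ 12344.062500.


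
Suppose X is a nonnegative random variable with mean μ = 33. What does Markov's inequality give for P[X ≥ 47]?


μ = E[X] = 33, a = 47.
Markov: P[X ≥ 47] ≤ μ/a = (33)/47 = 33/47.
Numerically: ≈ 0.702.
(Since a = 47 > μ = 33.000, the bound 33/47 is < 1 and informative.)

P[X ≥ 47] ≤ 33/47 ≈ 0.702.


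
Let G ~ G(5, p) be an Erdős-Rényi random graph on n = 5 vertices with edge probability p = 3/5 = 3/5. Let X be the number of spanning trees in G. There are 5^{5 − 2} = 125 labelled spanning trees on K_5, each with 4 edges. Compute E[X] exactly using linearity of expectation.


K_5 has 5^{5 − 2} = 125 labelled spanning trees.
For each such spanning tree H, let X_H = 1 if all 4 edges of H are present in G. Then P[X_H = 1] = p^{4} = (3/5)^{4} = 81/625.
Summing the indicators: E[X] = Σ_H E[X_H] = 125 · p^{4} = 125 · 81/625 = 81/5.
Numerically: E[X] ≈ 16.2.

E[X] = 125 · (3/5)^{4} = 81/5 ≈ 16.2.


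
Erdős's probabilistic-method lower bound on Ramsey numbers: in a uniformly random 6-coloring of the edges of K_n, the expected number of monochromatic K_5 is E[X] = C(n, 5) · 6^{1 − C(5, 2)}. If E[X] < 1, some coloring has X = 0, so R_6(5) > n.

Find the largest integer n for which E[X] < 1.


We need C(n, 5) · 6^{1 − 10} < 1, i.e. C(n, 5) < 6^{10 − 1} = 10077696.
Check values of n near the boundary:
  n = 64: C(64, 5) = 7624512; 7624512 < 10077696? YES
  n = 65: C(65, 5) = 8259888; 8259888 < 10077696? YES
  n = 66: C(66, 5) = 8936928; 8936928 < 10077696? YES
  n = 67: C(67, 5) = 9657648; 9657648 < 10077696? YES
  n = 68: C(68, 5) = 10424128; 10424128 < 10077696? NO
  n = 69: C(69, 5) = 11238513; 11238513 < 10077696? NO
The largest n with C(n, 5) < 10077696 is n = 67 (where E[X] = 67067/69984 ≈ 0.958319). Hence R_6(5) > 67, i.e. R_6(5) ≥ 68.

Largest n = 67; hence R_6(5) > 67.


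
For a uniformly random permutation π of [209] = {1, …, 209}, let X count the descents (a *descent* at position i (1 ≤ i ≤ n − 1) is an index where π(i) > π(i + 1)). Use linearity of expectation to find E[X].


Write X = Σ X_I over i = 1, …, 208, with X_I the indicator of one descent.
There are 208 indicators.
For each fixed i, the pair (π(i), π(i+1)) is a uniformly random ordered pair of distinct values from {1, …, 209}; by symmetry P[π(i) > π(i+1)] = 1/2.
By linearity: E[X] = 208 · (1/2) = (209 − 1) · (1/2) = 104 ≈ 104.000.

E[X] = 104 = 104.000.


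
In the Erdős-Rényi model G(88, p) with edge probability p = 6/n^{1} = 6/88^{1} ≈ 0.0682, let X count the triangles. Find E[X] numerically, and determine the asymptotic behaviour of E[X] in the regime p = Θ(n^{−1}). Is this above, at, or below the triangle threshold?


Number of potential triangles: C(88, 3) = 109736.
Each occurs with probability p³ ≈ (0.0682)³ ≈ 3.16961e-04.
By linearity: E[X] = C(88, 3)·p³ ≈ 109736 · 3.16961e-04 ≈ 34.782.
Here α = 1, so p = 6/n is exactly at the triangle threshold p ~ 1/n. Asymptotically E[X] → c³/6 = 6³/6 = 36 ≈ 36.000, a bounded constant. In this regime the triangle count is asymptotically Poisson(c³/6).

E[X] ≈ 34.782; in regime p = Θ(1/n^{1}) E[X] stays bounded (at the triangle threshold p ~ 1/n).


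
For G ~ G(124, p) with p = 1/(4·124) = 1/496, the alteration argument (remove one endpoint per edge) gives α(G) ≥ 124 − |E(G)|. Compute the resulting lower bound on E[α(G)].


E[|E(G)|] = C(124, 2)·p = 7626 · (1/496) = 123/8.
E[α(G)] ≥ n − E[|E(G)|] = 124 − 123/8 = 869/8.
Numerically: ≈ 108.625.
(This is only a lower bound; the true E[α(G)] may be larger.)

E[α(G)] ≥ 869/8 ≈ 108.625.


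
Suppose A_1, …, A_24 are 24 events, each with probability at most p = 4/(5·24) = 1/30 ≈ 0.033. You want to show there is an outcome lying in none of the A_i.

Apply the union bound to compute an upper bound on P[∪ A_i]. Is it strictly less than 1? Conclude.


Union bound: P[∪_{i=1}^{24} A_i] ≤ Σ_i P[A_i] ≤ 24·p = 24·(1/30) = 4/5.
Numerically: 4/5 ≈ 0.800.
Is 4/5 < 1? YES.
Since P[∪ A_i] ≤ 4/5 < 1, the complement has P[∩ A_i^c] ≥ 1 − 4/5 = 1/5 > 0, so some outcome avoids every A_i.

24·p = 4/5 ≈ 0.800; existence CERTIFIED by the union bound.


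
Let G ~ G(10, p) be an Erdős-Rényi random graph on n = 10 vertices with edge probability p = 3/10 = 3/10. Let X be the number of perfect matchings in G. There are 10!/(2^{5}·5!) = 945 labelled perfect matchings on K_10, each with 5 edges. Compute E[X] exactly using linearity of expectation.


K_10 has 10!/(2^{5}·5!) = 945 labelled perfect matchings.
For each such perfect matching H, let X_H = 1 if all 5 edges of H are present in G. Then P[X_H = 1] = p^{5} = (3/10)^{5} = 243/100000.
Summing the indicators: E[X] = Σ_H E[X_H] = 945 · p^{5} = 945 · 243/100000 = 45927/20000.
Numerically: E[X] ≈ 2.296.

E[X] = 945 · (3/10)^{5} = 45927/20000 ≈ 2.296.


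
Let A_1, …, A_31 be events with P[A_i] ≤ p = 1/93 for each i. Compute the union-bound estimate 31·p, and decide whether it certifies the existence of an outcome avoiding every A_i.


Union bound: P[∪_{i=1}^{31} A_i] ≤ Σ_i P[A_i] ≤ 31·p = 31·(1/93) = 1/3.
Numerically: 1/3 ≈ 0.3333.
Is 1/3 < 1? YES.
Since P[∪ A_i] ≤ 1/3 < 1, the complement has P[∩ A_i^c] ≥ 1 − 1/3 = 2/3 > 0, so some outcome avoids every A_i.

31·p = 1/3 ≈ 0.3333; existence CERTIFIED by the union bound.


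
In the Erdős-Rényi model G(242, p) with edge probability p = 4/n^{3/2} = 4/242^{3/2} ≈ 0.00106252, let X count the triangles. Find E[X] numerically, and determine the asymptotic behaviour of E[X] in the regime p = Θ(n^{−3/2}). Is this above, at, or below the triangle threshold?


Number of potential triangles: C(242, 3) = 2332880.
Each occurs with probability p³ ≈ (0.00106252)³ ≈ 1.19952921e-09.
By linearity: E[X] = C(242, 3)·p³ ≈ 2332880 · 1.19952921e-09 ≈ 0.002798.
Since α = 3/2 > 1, p = c/n^{3/2} = o(1/n) is below the triangle threshold p ~ 1/n. Asymptotically E[X] ~ (c³/6)·n^{3(1−α)} = (4³/6)·n^{-1.5} → 0, so by Markov's inequality G has no triangles w.h.p.

E[X] ≈ 0.002798; in regime p = Θ(1/n^{3/2}) E[X] tends to 0 (below the triangle threshold p ~ 1/n).


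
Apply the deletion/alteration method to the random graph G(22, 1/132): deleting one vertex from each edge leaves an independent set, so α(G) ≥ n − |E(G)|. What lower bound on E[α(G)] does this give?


E[|E(G)|] = C(22, 2)·p = 231 · (1/132) = 7/4.
E[α(G)] ≥ n − E[|E(G)|] = 22 − 7/4 = 81/4.
Numerically: ≈ 20.2500.
(This is only a lower bound; the true E[α(G)] may be larger.)

E[α(G)] ≥ 81/4 ≈ 20.2500.


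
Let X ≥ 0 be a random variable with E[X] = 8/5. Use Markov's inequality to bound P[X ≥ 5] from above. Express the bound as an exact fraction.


μ = E[X] = 8/5, a = 5.
Markov: P[X ≥ 5] ≤ μ/a = (8/5)/5 = 8/25.
Numerically: ≈ 0.320.
(Since a = 5 > μ = 1.600, the bound 8/25 is < 1 and informative.)

P[X ≥ 5] ≤ 8/25 ≈ 0.320.


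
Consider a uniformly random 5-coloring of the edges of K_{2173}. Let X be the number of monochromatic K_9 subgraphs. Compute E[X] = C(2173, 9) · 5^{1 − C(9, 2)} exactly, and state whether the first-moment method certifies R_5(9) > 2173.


E[X] = C(2173, 9) · 5^{1 − 36} = 2927993888115921319674265 · 5^{−35} = 2927993888115921319674265/2910383045673370361328125.
As a reduced fraction: E[X] = 585598777623184263934853/582076609134674072265625 ≈ 1.00605.
Is E[X] < 1? NO.
Since E[X] ≥ 1, the first-moment bound is inconclusive at n = 2173; it does NOT by itself certify R_5(9) > 2173.

E[X] = 585598777623184263934853/582076609134674072265625 ≈ 1.00605; E[X] ≥ 1; first-moment method inconclusive here.


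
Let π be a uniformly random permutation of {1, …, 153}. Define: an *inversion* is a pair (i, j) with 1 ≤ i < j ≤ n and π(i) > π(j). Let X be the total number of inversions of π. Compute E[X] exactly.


Write X = Σ X_I over the C(153, 2) = 11628 pairs i < j, with X_I the indicator of one inversion.
There are 11628 indicators.
For each fixed pair i < j, the values π(i) and π(j) are two distinct elements of {1, …, 153} in uniformly random order; by symmetry P[π(i) > π(j)] = 1/2.
By linearity: E[X] = 11628 · (1/2) = C(153, 2) · (1/2) = 11628/2 = 5814 ≈ 5814.000.

E[X] = 5814 = 5814.000.


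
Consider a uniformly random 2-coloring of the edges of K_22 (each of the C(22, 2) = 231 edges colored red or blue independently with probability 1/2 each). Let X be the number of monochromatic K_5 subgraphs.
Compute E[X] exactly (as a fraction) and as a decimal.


Let X = Σ_S X_S over the C(22, 5) = 26334 subsets S of size 5, where X_S = 1 if the K_5 on S is monochromatic.
For a fixed S, the K_5 on S has C(5, 2) = 10 edges. P[all 10 edges red] = (1/2)^10, and likewise for blue, so P[monochromatic] = 2·(1/2)^10 = 2^{1 − 10} = 1/512.
By linearity of expectation: E[X] = C(22, 5) · 2^{1 − 10} = 26334 · 1/512 = 13167/256.
Numerically: E[X] ≈ 51.433594.

E[X] = C(22,5)·2^(1−C(5,2)) = 13167/256 ≈ 51.433594.


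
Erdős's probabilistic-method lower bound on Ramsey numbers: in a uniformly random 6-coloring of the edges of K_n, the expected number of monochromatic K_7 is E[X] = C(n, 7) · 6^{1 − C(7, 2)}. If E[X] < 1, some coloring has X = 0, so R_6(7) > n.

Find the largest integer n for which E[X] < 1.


We need C(n, 7) · 6^{1 − 21} < 1, i.e. C(n, 7) < 6^{21 − 1} = 3656158440062976.
Check values of n near the boundary:
  n = 563: C(563, 7) = 3426622515769596; 3426622515769596 < 3656158440062976? YES
  n = 564: C(564, 7) = 3469685994423792; 3469685994423792 < 3656158440062976? YES
  n = 565: C(565, 7) = 3513212521235560; 3513212521235560 < 3656158440062976? YES
  n = 566: C(566, 7) = 3557206237959440; 3557206237959440 < 3656158440062976? YES
  n = 567: C(567, 7) = 3601671315933933; 3601671315933933 < 3656158440062976? YES
  n = 568: C(568, 7) = 3646611956239704; 3646611956239704 < 3656158440062976? YES
  n = 569: C(569, 7) = 3692032389858348; 3692032389858348 < 3656158440062976? NO
The largest n with C(n, 7) < 3656158440062976 is n = 568 (where E[X] = 16882462760369/16926659444736 ≈ 0.9973889). Hence R_6(7) > 568, i.e. R_6(7) ≥ 569.

Largest n = 568; hence R_6(7) > 568.


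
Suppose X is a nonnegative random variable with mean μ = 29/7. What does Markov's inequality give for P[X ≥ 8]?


μ = E[X] = 29/7, a = 8.
Markov: P[X ≥ 8] ≤ μ/a = (29/7)/8 = 29/56.
Numerically: ≈ 0.518.
(Since a = 8 > μ = 4.143, the bound 29/56 is < 1 and informative.)

P[X ≥ 8] ≤ 29/56 ≈ 0.518.


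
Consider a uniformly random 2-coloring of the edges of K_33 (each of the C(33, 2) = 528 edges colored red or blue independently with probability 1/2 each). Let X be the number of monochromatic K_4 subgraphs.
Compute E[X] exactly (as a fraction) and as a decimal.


Let X = Σ_S X_S over the C(33, 4) = 40920 subsets S of size 4, where X_S = 1 if the K_4 on S is monochromatic.
For a fixed S, the K_4 on S has C(4, 2) = 6 edges. P[all 6 edges red] = (1/2)^6, and likewise for blue, so P[monochromatic] = 2·(1/2)^6 = 2^{1 − 6} = 1/32.
By linearity of expectation: E[X] = C(33, 4) · 2^{1 − 6} = 40920 · 1/32 = 5115/4.
Numerically: E[X] ≈ 1278.7500.

E[X] = C(33,4)·2^(1−C(4,2)) = 5115/4 ≈ 1278.7500.


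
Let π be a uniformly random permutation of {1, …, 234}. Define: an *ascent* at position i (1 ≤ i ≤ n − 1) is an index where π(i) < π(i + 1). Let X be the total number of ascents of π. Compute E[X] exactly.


Write X = Σ X_I over i = 1, …, 233, with X_I the indicator of one ascent.
There are 233 indicators.
For each fixed i, the pair (π(i), π(i+1)) is a uniformly random ordered pair of distinct values from {1, …, 234}; by symmetry P[π(i) < π(i+1)] = 1/2.
By linearity: E[X] = 233 · (1/2) = (234 − 1) · (1/2) = 233/2 ≈ 116.50000.

E[X] = 233/2 = 116.50000.


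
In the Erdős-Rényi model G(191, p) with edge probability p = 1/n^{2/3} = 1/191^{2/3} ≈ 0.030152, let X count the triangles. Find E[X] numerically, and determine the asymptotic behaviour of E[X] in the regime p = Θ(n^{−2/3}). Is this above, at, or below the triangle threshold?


Number of potential triangles: C(191, 3) = 1143135.
Each occurs with probability p³ ≈ (0.030152)³ ≈ 2.7411529e-05.
By linearity: E[X] = C(191, 3)·p³ ≈ 1143135 · 2.7411529e-05 ≈ 31.33508.
Since α = 2/3 < 1, p = c/n^{2/3} ≫ 1/n is above the triangle threshold p ~ 1/n. Asymptotically E[X] ~ (c³/6)·n^{3(1−α)} = (1³/6)·n^{1} → ∞; triangles are abundant w.h.p.

E[X] ≈ 31.33508; in regime p = Θ(1/n^{2/3}) E[X] diverges (above the triangle threshold p ~ 1/n).


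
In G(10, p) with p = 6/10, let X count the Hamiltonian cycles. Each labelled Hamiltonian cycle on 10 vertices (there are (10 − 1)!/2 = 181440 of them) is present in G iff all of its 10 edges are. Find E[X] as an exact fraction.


K_10 has (10 − 1)!/2 = 181440 labelled Hamiltonian cycles.
For each such Hamiltonian cycle H, let X_H = 1 if all 10 edges of H are present in G. Then P[X_H = 1] = p^{10} = (3/5)^{10} = 59049/9765625.
By linearity: E[X] = Σ_H E[X_H] = 181440 · p^{10} = 181440 · 59049/9765625 = 2142770112/1953125.
Numerically: E[X] ≈ 1.1e+03.

E[X] = 181440 · (3/5)^{10} = 2142770112/1953125 ≈ 1.1e+03.


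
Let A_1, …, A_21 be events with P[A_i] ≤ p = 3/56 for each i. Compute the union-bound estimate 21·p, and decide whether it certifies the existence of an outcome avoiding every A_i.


Union bound: P[∪_{i=1}^{21} A_i] ≤ Σ_i P[A_i] ≤ 21·p = 21·(3/56) = 9/8.
Numerically: 9/8 ≈ 1.125.
Is 9/8 < 1? NO.
Since the bound 9/8 is ≥ 1, the union bound is uninformative here; it does NOT by itself certify existence.

21·p = 9/8 ≈ 1.125; existence NOT certified by the union bound.


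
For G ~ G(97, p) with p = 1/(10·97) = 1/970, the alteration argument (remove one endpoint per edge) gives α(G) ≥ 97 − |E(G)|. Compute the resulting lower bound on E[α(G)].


E[|E(G)|] = C(97, 2)·p = 4656 · (1/970) = 24/5.
E[α(G)] ≥ n − E[|E(G)|] = 97 − 24/5 = 461/5.
Numerically: ≈ 92.20000.
(This is only a lower bound; the true E[α(G)] may be larger.)

E[α(G)] ≥ 461/5 ≈ 92.20000.


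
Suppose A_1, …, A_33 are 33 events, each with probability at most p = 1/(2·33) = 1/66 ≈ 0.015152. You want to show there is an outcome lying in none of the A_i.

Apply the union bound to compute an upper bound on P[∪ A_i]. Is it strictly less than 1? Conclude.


Union bound: P[∪_{i=1}^{33} A_i] ≤ Σ_i P[A_i] ≤ 33·p = 33·(1/66) = 1/2.
Numerically: 1/2 ≈ 0.500000.
Is 1/2 < 1? YES.
Since P[∪ A_i] ≤ 1/2 < 1, the complement has P[∩ A_i^c] ≥ 1 − 1/2 = 1/2 > 0, so some outcome avoids every A_i.

33·p = 1/2 ≈ 0.500000; existence CERTIFIED by the union bound.


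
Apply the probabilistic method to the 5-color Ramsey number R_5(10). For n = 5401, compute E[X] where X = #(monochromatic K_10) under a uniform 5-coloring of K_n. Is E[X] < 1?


E[X] = C(5401, 10) · 5^{1 − 45} = 5772423232412011351582235732760 · 5^{−44} = 5772423232412011351582235732760/5684341886080801486968994140625.
As a reduced fraction: E[X] = 1154484646482402270316447146552/1136868377216160297393798828125 ≈ 1.01550.
Is E[X] < 1? NO.
Since E[X] ≥ 1, the first-moment bound is inconclusive at n = 5401; it does NOT by itself certify R_5(10) > 5401.

E[X] = 1154484646482402270316447146552/1136868377216160297393798828125 ≈ 1.01550; E[X] ≥ 1; first-moment method inconclusive here.


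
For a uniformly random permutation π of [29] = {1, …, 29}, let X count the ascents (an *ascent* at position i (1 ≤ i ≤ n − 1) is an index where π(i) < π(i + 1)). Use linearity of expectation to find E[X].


Write X = Σ X_I over i = 1, …, 28, with X_I the indicator of one ascent.
There are 28 indicators.
For each fixed i, the pair (π(i), π(i+1)) is a uniformly random ordered pair of distinct values from {1, …, 29}; by symmetry P[π(i) < π(i+1)] = 1/2.
By linearity: E[X] = 28 · (1/2) = (29 − 1) · (1/2) = 14 ≈ 14.000.

E[X] = 14 = 14.000.


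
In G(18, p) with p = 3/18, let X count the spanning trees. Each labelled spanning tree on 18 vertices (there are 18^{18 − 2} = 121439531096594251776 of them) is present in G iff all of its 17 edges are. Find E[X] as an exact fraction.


K_18 has 18^{18 − 2} = 121439531096594251776 labelled spanning trees.
For each such spanning tree H, let X_H = 1 if all 17 edges of H are present in G. Then P[X_H = 1] = p^{17} = (1/6)^{17} = 1/16926659444736.
Summing the indicators: E[X] = Σ_H E[X_H] = 121439531096594251776 · p^{17} = 121439531096594251776 · 1/16926659444736 = 14348907/2.
Numerically: E[X] ≈ 7.1745e+06.

E[X] = 121439531096594251776 · (1/6)^{17} = 14348907/2 ≈ 7.1745e+06.


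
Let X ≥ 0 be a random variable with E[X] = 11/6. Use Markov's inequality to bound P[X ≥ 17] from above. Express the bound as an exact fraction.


μ = E[X] = 11/6, a = 17.
Markov: P[X ≥ 17] ≤ μ/a = (11/6)/17 = 11/102.
Numerically: ≈ 0.10784.
(Since a = 17 > μ = 1.83333, the bound 11/102 is < 1 and informative.)

P[X ≥ 17] ≤ 11/102 ≈ 0.10784.


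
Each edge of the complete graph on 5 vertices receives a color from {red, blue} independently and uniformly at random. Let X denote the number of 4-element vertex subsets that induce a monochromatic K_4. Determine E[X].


Let X = Σ_S X_S over the C(5, 4) = 5 subsets S of size 4, where X_S = 1 if the K_4 on S is monochromatic.
For a fixed S, the K_4 on S has C(4, 2) = 6 edges. P[all 6 edges red] = (1/2)^6, and likewise for blue, so P[monochromatic] = 2·(1/2)^6 = 2^{1 − 6} = 1/32.
Summing: E[X] = C(5, 4) · 2^{1 − 6} = 5 · 1/32 = 5/32.
Numerically: E[X] ≈ 0.1562.

E[X] = C(5,4)·2^(1−C(4,2)) = 5/32 ≈ 0.1562.


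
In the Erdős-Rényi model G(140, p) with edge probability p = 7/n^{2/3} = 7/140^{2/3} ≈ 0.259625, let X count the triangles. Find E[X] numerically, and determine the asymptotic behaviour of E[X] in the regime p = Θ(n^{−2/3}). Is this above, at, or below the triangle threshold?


Number of potential triangles: C(140, 3) = 447580.
Each occurs with probability p³ ≈ (0.259625)³ ≈ 1.75000000e-02.
By linearity: E[X] = C(140, 3)·p³ ≈ 447580 · 1.75000000e-02 ≈ 7832.650000.
Since α = 2/3 < 1, p = c/n^{2/3} ≫ 1/n is above the triangle threshold p ~ 1/n. Asymptotically E[X] ~ (c³/6)·n^{3(1−α)} = (7³/6)·n^{1} → ∞; triangles are abundant w.h.p.

E[X] ≈ 7832.650000; in regime p = Θ(1/n^{2/3}) E[X] diverges (above the triangle threshold p ~ 1/n).


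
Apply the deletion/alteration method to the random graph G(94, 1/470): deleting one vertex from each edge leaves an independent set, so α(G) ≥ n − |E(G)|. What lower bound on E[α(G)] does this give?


E[|E(G)|] = C(94, 2)·p = 4371 · (1/470) = 93/10.
E[α(G)] ≥ n − E[|E(G)|] = 94 − 93/10 = 847/10.
Numerically: ≈ 84.700.
(This is only a lower bound; the true E[α(G)] may be larger.)

E[α(G)] ≥ 847/10 ≈ 84.700.


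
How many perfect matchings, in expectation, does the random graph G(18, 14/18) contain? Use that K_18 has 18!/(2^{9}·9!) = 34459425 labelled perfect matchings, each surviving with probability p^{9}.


K_18 has 18!/(2^{9}·9!) = 34459425 labelled perfect matchings.
For each such perfect matching H, let X_H = 1 if all 9 edges of H are present in G. Then P[X_H = 1] = p^{9} = (7/9)^{9} = 40353607/387420489.
By linearity of expectation: E[X] = Σ_H E[X_H] = 34459425 · p^{9} = 34459425 · 40353607/387420489 = 17167433257975/4782969.
Numerically: E[X] ≈ 3.59e+06.

E[X] = 34459425 · (7/9)^{9} = 17167433257975/4782969 ≈ 3.59e+06.


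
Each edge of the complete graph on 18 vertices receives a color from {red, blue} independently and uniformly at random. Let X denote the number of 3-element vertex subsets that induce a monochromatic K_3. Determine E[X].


Let X = Σ_S X_S over the C(18, 3) = 816 subsets S of size 3, where X_S = 1 if the K_3 on S is monochromatic.
For a fixed S, the K_3 on S has C(3, 2) = 3 edges. P[all 3 edges red] = (1/2)^3, and likewise for blue, so P[monochromatic] = 2·(1/2)^3 = 2^{1 − 3} = 1/4.
By linearity: E[X] = C(18, 3) · 2^{1 − 3} = 816 · 1/4 = 204.
Numerically: E[X] ≈ 204.000.

E[X] = C(18,3)·2^(1−C(3,2)) = 204 ≈ 204.000.


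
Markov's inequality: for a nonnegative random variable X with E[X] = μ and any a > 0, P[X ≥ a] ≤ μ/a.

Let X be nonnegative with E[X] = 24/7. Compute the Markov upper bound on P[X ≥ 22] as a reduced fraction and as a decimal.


μ = E[X] = 24/7, a = 22.
Markov: P[X ≥ 22] ≤ μ/a = (24/7)/22 = 12/77.
Numerically: ≈ 0.155844.
(Since a = 22 > μ = 3.428571, the bound 12/77 is < 1 and informative.)

P[X ≥ 22] ≤ 12/77 ≈ 0.155844.


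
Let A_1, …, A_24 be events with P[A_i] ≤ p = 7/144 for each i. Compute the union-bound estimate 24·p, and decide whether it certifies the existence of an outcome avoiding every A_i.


Union bound: P[∪_{i=1}^{24} A_i] ≤ Σ_i P[A_i] ≤ 24·p = 24·(7/144) = 7/6.
Numerically: 7/6 ≈ 1.1666667.
Is 7/6 < 1? NO.
Since the bound 7/6 is ≥ 1, the union bound is uninformative here; it does NOT by itself certify existence.

24·p = 7/6 ≈ 1.1666667; existence NOT certified by the union bound.


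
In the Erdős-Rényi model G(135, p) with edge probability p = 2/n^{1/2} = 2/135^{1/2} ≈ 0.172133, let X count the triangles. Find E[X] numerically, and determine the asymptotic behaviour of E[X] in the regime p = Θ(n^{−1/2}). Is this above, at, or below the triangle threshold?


Number of potential triangles: C(135, 3) = 400995.
Each occurs with probability p³ ≈ (0.172133)³ ≈ 5.10022498e-03.
By linearity: E[X] = C(135, 3)·p³ ≈ 400995 · 5.10022498e-03 ≈ 2045.164717.
Since α = 1/2 < 1, p = c/n^{1/2} ≫ 1/n is above the triangle threshold p ~ 1/n. Asymptotically E[X] ~ (c³/6)·n^{3(1−α)} = (2³/6)·n^{1.5} → ∞; triangles are abundant w.h.p.

E[X] ≈ 2045.164717; in regime p = Θ(1/n^{1/2}) E[X] diverges (above the triangle threshold p ~ 1/n).
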